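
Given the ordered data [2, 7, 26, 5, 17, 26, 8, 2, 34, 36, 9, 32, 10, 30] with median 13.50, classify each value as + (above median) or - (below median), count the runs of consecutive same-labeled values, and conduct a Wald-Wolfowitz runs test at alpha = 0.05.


Step 1: Compute median = 13.50; label A = above, B = below.
Labels in order: BBABAABBAABABA  (n_A = 7, n_B = 7)
Step 2: Count runs R = 10.
Step 3: Under H0 (random ordering), E[R] = 2*n_A*n_B/(n_A+n_B) + 1 = 2*7*7/14 + 1 = 8.0000.
        Var[R] = 2*n_A*n_B*(2*n_A*n_B - n_A - n_B) / ((n_A+n_B)^2 * (n_A+n_B-1)) = 8232/2548 = 3.2308.
        SD[R] = 1.7974.
Step 4: Continuity-corrected z = (R - 0.5 - E[R]) / SD[R] = (10 - 0.5 - 8.0000) / 1.7974 = 0.8345.
Step 5: Two-sided p-value via normal approximation = 2*(1 - Phi(|z|)) = 0.403986.
Step 6: alpha = 0.05. fail to reject H0.

R = 10, z = 0.8345, p = 0.403986, fail to reject H0.


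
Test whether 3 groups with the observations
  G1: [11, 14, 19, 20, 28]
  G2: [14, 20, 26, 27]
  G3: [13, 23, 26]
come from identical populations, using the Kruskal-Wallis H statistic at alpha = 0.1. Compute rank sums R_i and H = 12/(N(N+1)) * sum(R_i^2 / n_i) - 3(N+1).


Step 1: Combine all N = 12 observations and assign midranks.
sorted (value, group, rank): (11,G1,1), (13,G3,2), (14,G1,3.5), (14,G2,3.5), (19,G1,5), (20,G1,6.5), (20,G2,6.5), (23,G3,8), (26,G2,9.5), (26,G3,9.5), (27,G2,11), (28,G1,12)
Step 2: Sum ranks within each group.
R_1 = 28 (n_1 = 5)
R_2 = 30.5 (n_2 = 4)
R_3 = 19.5 (n_3 = 3)
Step 3: H = 12/(N(N+1)) * sum(R_i^2/n_i) - 3(N+1)
     = 12/(12*13) * (28^2/5 + 30.5^2/4 + 19.5^2/3) - 3*13
     = 0.076923 * 516.112 - 39
     = 0.700962.
Step 4: Ties present; correction factor C = 1 - 18/(12^3 - 12) = 0.989510. Corrected H = 0.700962 / 0.989510 = 0.708392.
Step 5: Under H0, H ~ chi^2(2); p-value = 0.701737.
Step 6: alpha = 0.1. fail to reject H0.

H = 0.7084, df = 2, p = 0.701737, fail to reject H0.


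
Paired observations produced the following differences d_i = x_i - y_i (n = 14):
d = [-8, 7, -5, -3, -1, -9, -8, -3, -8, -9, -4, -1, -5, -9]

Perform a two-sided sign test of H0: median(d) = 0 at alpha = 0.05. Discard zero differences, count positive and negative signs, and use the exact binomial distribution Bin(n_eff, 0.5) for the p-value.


Step 1: Discard zero differences. Original n = 14; n_eff = number of nonzero differences = 14.
Nonzero differences (with sign): -8, +7, -5, -3, -1, -9, -8, -3, -8, -9, -4, -1, -5, -9
Step 2: Count signs: positive = 1, negative = 13.
Step 3: Under H0: P(positive) = 0.5, so the number of positives S ~ Bin(14, 0.5).
Step 4: Two-sided exact p-value = sum of Bin(14,0.5) probabilities at or below the observed probability = 0.001831.
Step 5: alpha = 0.05. reject H0.

n_eff = 14, pos = 1, neg = 13, p = 0.001831, reject H0.


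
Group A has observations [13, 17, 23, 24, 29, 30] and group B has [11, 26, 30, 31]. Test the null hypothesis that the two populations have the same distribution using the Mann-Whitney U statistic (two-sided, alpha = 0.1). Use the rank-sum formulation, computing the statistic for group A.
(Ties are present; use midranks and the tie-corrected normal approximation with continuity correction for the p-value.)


Step 1: Combine and sort all 10 observations; assign midranks.
sorted (value, group): (11,Y), (13,X), (17,X), (23,X), (24,X), (26,Y), (29,X), (30,X), (30,Y), (31,Y)
ranks: 11->1, 13->2, 17->3, 23->4, 24->5, 26->6, 29->7, 30->8.5, 30->8.5, 31->10
Step 2: Rank sum for X: R1 = 2 + 3 + 4 + 5 + 7 + 8.5 = 29.5.
Step 3: U_X = R1 - n1(n1+1)/2 = 29.5 - 6*7/2 = 29.5 - 21 = 8.5.
       U_Y = n1*n2 - U_X = 24 - 8.5 = 15.5.
Step 4: Ties are present, so use the tie-corrected normal approximation (with continuity correction) for the p-value.
Step 5: p-value = 0.521166; compare to alpha = 0.1. fail to reject H0.

U_X = 8.5, p = 0.521166, fail to reject H0 at alpha = 0.1.


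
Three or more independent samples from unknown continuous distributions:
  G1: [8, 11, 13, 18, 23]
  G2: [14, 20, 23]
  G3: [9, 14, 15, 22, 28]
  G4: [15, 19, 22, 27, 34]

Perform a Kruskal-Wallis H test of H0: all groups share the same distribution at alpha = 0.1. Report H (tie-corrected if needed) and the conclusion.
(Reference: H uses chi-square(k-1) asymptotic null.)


Step 1: Combine all N = 18 observations and assign midranks.
sorted (value, group, rank): (8,G1,1), (9,G3,2), (11,G1,3), (13,G1,4), (14,G2,5.5), (14,G3,5.5), (15,G3,7.5), (15,G4,7.5), (18,G1,9), (19,G4,10), (20,G2,11), (22,G3,12.5), (22,G4,12.5), (23,G1,14.5), (23,G2,14.5), (27,G4,16), (28,G3,17), (34,G4,18)
Step 2: Sum ranks within each group.
R_1 = 31.5 (n_1 = 5)
R_2 = 31 (n_2 = 3)
R_3 = 44.5 (n_3 = 5)
R_4 = 64 (n_4 = 5)
Step 3: H = 12/(N(N+1)) * sum(R_i^2/n_i) - 3(N+1)
     = 12/(18*19) * (31.5^2/5 + 31^2/3 + 44.5^2/5 + 64^2/5) - 3*19
     = 0.035088 * 1734.03 - 57
     = 3.843275.
Step 4: Ties present; correction factor C = 1 - 24/(18^3 - 18) = 0.995872. Corrected H = 3.843275 / 0.995872 = 3.859206.
Step 5: Under H0, H ~ chi^2(3); p-value = 0.277074.
Step 6: alpha = 0.1. fail to reject H0.

H = 3.8592, df = 3, p = 0.277074, fail to reject H0.


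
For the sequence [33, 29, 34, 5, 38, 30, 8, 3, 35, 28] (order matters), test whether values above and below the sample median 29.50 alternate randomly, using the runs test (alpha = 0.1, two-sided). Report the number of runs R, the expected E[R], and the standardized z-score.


Step 1: Compute median = 29.50; label A = above, B = below.
Labels in order: ABABAABBAB  (n_A = 5, n_B = 5)
Step 2: Count runs R = 8.
Step 3: Under H0 (random ordering), E[R] = 2*n_A*n_B/(n_A+n_B) + 1 = 2*5*5/10 + 1 = 6.0000.
        Var[R] = 2*n_A*n_B*(2*n_A*n_B - n_A - n_B) / ((n_A+n_B)^2 * (n_A+n_B-1)) = 2000/900 = 2.2222.
        SD[R] = 1.4907.
Step 4: Continuity-corrected z = (R - 0.5 - E[R]) / SD[R] = (8 - 0.5 - 6.0000) / 1.4907 = 1.0062.
Step 5: Two-sided p-value via normal approximation = 2*(1 - Phi(|z|)) = 0.314305.
Step 6: alpha = 0.1. fail to reject H0.

R = 8, z = 1.0062, p = 0.314305, fail to reject H0.


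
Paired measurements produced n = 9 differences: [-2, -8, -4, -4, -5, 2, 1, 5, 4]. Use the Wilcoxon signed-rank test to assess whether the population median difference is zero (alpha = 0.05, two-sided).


Step 1: Drop any zero differences (none here) and take |d_i|.
|d| = [2, 8, 4, 4, 5, 2, 1, 5, 4]
Step 2: Midrank |d_i| (ties get averaged ranks).
ranks: |2|->2.5, |8|->9, |4|->5, |4|->5, |5|->7.5, |2|->2.5, |1|->1, |5|->7.5, |4|->5
Step 3: Attach original signs; sum ranks with positive sign and with negative sign.
W+ = 2.5 + 1 + 7.5 + 5 = 16
W- = 2.5 + 9 + 5 + 5 + 7.5 = 29
(Check: W+ + W- = 45 should equal n(n+1)/2 = 45.)
Step 4: Test statistic W = min(W+, W-) = 16.
Step 5: Ties in |d|, so use the tie-corrected normal approximation.
        E[W] = n(n+1)/4 = 9*10/4 = 22.5.
        Tie groups: |d|=2 (t=2), |d|=4 (t=3), |d|=5 (t=2); sum(t^3 - t) = 36.
        Var[W] = n(n+1)(2n+1)/24 - sum(t^3-t)/48 = 1710/24 - 36/48 = 70.5.
        z = (W - E[W]) / sqrt(Var[W]) = (16 - 22.5) / 8.3964 = -0.7741.
        Two-sided p = 2*Phi(z) = 0.438849.
Step 6: alpha = 0.05. fail to reject H0.

W+ = 16, W- = 29, W = min = 16, p = 0.438849, fail to reject H0.


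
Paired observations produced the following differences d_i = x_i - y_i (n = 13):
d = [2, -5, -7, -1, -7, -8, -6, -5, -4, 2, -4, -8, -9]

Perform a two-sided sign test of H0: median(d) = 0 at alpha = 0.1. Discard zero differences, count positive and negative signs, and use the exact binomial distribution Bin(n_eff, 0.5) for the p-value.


Step 1: Discard zero differences. Original n = 13; n_eff = number of nonzero differences = 13.
Nonzero differences (with sign): +2, -5, -7, -1, -7, -8, -6, -5, -4, +2, -4, -8, -9
Step 2: Count signs: positive = 2, negative = 11.
Step 3: Under H0: P(positive) = 0.5, so the number of positives S ~ Bin(13, 0.5).
Step 4: Two-sided exact p-value = sum of Bin(13,0.5) probabilities at or below the observed probability = 0.022461.
Step 5: alpha = 0.1. reject H0.

n_eff = 13, pos = 2, neg = 11, p = 0.022461, reject H0.


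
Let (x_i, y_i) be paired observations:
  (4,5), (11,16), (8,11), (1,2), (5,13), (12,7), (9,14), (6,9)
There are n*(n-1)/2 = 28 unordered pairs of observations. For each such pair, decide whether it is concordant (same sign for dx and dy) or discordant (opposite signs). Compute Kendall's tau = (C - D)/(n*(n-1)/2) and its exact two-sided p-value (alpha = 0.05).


Step 1: Enumerate the 28 unordered pairs (i,j) with i<j and classify each by sign(x_j-x_i) * sign(y_j-y_i).
  (1,2):dx=+7,dy=+11->C; (1,3):dx=+4,dy=+6->C; (1,4):dx=-3,dy=-3->C; (1,5):dx=+1,dy=+8->C
  (1,6):dx=+8,dy=+2->C; (1,7):dx=+5,dy=+9->C; (1,8):dx=+2,dy=+4->C; (2,3):dx=-3,dy=-5->C
  (2,4):dx=-10,dy=-14->C; (2,5):dx=-6,dy=-3->C; (2,6):dx=+1,dy=-9->D; (2,7):dx=-2,dy=-2->C
  (2,8):dx=-5,dy=-7->C; (3,4):dx=-7,dy=-9->C; (3,5):dx=-3,dy=+2->D; (3,6):dx=+4,dy=-4->D
  (3,7):dx=+1,dy=+3->C; (3,8):dx=-2,dy=-2->C; (4,5):dx=+4,dy=+11->C; (4,6):dx=+11,dy=+5->C
  (4,7):dx=+8,dy=+12->C; (4,8):dx=+5,dy=+7->C; (5,6):dx=+7,dy=-6->D; (5,7):dx=+4,dy=+1->C
  (5,8):dx=+1,dy=-4->D; (6,7):dx=-3,dy=+7->D; (6,8):dx=-6,dy=+2->D; (7,8):dx=-3,dy=-5->C
Step 2: C = 21, D = 7, total pairs = 28.
Step 3: tau = (C - D)/(n(n-1)/2) = (21 - 7)/28 = 0.500000.
Step 4: Exact two-sided p-value (enumerate n! = 40320 permutations of y under H0): p = 0.108681.
Step 5: alpha = 0.05. fail to reject H0.

tau_b = 0.5000 (C=21, D=7), p = 0.108681, fail to reject H0.


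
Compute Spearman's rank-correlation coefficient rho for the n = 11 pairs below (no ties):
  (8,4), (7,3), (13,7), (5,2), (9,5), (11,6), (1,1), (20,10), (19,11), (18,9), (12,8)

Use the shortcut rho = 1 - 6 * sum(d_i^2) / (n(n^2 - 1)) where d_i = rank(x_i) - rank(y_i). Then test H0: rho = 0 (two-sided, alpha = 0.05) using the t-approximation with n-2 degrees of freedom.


Step 1: Rank x and y separately (midranks; no ties here).
rank(x): 8->4, 7->3, 13->8, 5->2, 9->5, 11->6, 1->1, 20->11, 19->10, 18->9, 12->7
rank(y): 4->4, 3->3, 7->7, 2->2, 5->5, 6->6, 1->1, 10->10, 11->11, 9->9, 8->8
Step 2: d_i = R_x(i) - R_y(i); compute d_i^2.
  (4-4)^2=0, (3-3)^2=0, (8-7)^2=1, (2-2)^2=0, (5-5)^2=0, (6-6)^2=0, (1-1)^2=0, (11-10)^2=1, (10-11)^2=1, (9-9)^2=0, (7-8)^2=1
sum(d^2) = 4.
Step 3: rho = 1 - 6*4 / (11*(11^2 - 1)) = 1 - 24/1320 = 0.981818.
Step 4: Under H0, t = rho * sqrt((n-2)/(1-rho^2)) = 15.5168 ~ t(9).
Step 5: Two-sided p-value from the t-distribution with 9 df = 0.000000.
Step 6: alpha = 0.05. reject H0.

rho = 0.9818, p = 0.000000, reject H0 at alpha = 0.05.


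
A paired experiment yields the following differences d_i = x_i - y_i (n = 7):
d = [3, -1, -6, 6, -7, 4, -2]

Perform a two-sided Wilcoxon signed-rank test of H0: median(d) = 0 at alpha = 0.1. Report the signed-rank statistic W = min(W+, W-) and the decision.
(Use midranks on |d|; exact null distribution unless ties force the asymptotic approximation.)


Step 1: Drop any zero differences (none here) and take |d_i|.
|d| = [3, 1, 6, 6, 7, 4, 2]
Step 2: Midrank |d_i| (ties get averaged ranks).
ranks: |3|->3, |1|->1, |6|->5.5, |6|->5.5, |7|->7, |4|->4, |2|->2
Step 3: Attach original signs; sum ranks with positive sign and with negative sign.
W+ = 3 + 5.5 + 4 = 12.5
W- = 1 + 5.5 + 7 + 2 = 15.5
(Check: W+ + W- = 28 should equal n(n+1)/2 = 28.)
Step 4: Test statistic W = min(W+, W-) = 12.5.
Step 5: Ties in |d|, so use the tie-corrected normal approximation.
        E[W] = n(n+1)/4 = 7*8/4 = 14.
        Tie groups: |d|=6 (t=2); sum(t^3 - t) = 6.
        Var[W] = n(n+1)(2n+1)/24 - sum(t^3-t)/48 = 840/24 - 6/48 = 34.875.
        z = (W - E[W]) / sqrt(Var[W]) = (12.5 - 14) / 5.9055 = -0.2540.
        Two-sided p = 2*Phi(z) = 0.799495.
Step 6: alpha = 0.1. fail to reject H0.

W+ = 12.5, W- = 15.5, W = min = 12.5, p = 0.799495, fail to reject H0.


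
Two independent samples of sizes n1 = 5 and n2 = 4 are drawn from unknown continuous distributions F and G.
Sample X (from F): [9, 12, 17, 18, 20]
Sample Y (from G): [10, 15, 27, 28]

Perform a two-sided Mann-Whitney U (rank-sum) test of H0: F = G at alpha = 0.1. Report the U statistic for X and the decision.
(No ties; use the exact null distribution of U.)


Step 1: Combine and sort all 9 observations; assign midranks.
sorted (value, group): (9,X), (10,Y), (12,X), (15,Y), (17,X), (18,X), (20,X), (27,Y), (28,Y)
ranks: 9->1, 10->2, 12->3, 15->4, 17->5, 18->6, 20->7, 27->8, 28->9
Step 2: Rank sum for X: R1 = 1 + 3 + 5 + 6 + 7 = 22.
Step 3: U_X = R1 - n1(n1+1)/2 = 22 - 5*6/2 = 22 - 15 = 7.
       U_Y = n1*n2 - U_X = 20 - 7 = 13.
Step 4: No ties, so the exact null distribution of U (based on enumerating the C(9,5) = 126 equally likely rank assignments) gives the two-sided p-value.
Step 5: p-value = 0.555556; compare to alpha = 0.1. fail to reject H0.

U_X = 7, p = 0.555556, fail to reject H0 at alpha = 0.1.


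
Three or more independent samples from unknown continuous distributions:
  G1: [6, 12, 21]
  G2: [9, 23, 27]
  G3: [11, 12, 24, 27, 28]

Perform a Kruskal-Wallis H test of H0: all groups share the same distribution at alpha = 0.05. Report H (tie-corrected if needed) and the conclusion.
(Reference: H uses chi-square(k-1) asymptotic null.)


Step 1: Combine all N = 11 observations and assign midranks.
sorted (value, group, rank): (6,G1,1), (9,G2,2), (11,G3,3), (12,G1,4.5), (12,G3,4.5), (21,G1,6), (23,G2,7), (24,G3,8), (27,G2,9.5), (27,G3,9.5), (28,G3,11)
Step 2: Sum ranks within each group.
R_1 = 11.5 (n_1 = 3)
R_2 = 18.5 (n_2 = 3)
R_3 = 36 (n_3 = 5)
Step 3: H = 12/(N(N+1)) * sum(R_i^2/n_i) - 3(N+1)
     = 12/(11*12) * (11.5^2/3 + 18.5^2/3 + 36^2/5) - 3*12
     = 0.090909 * 417.367 - 36
     = 1.942424.
Step 4: Ties present; correction factor C = 1 - 12/(11^3 - 11) = 0.990909. Corrected H = 1.942424 / 0.990909 = 1.960245.
Step 5: Under H0, H ~ chi^2(2); p-value = 0.375265.
Step 6: alpha = 0.05. fail to reject H0.

H = 1.9602, df = 2, p = 0.375265, fail to reject H0.


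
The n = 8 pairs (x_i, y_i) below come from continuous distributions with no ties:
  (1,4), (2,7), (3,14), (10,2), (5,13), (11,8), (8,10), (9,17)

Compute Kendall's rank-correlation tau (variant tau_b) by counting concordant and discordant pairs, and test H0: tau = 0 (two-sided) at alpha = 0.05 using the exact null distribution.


Step 1: Enumerate the 28 unordered pairs (i,j) with i<j and classify each by sign(x_j-x_i) * sign(y_j-y_i).
  (1,2):dx=+1,dy=+3->C; (1,3):dx=+2,dy=+10->C; (1,4):dx=+9,dy=-2->D; (1,5):dx=+4,dy=+9->C
  (1,6):dx=+10,dy=+4->C; (1,7):dx=+7,dy=+6->C; (1,8):dx=+8,dy=+13->C; (2,3):dx=+1,dy=+7->C
  (2,4):dx=+8,dy=-5->D; (2,5):dx=+3,dy=+6->C; (2,6):dx=+9,dy=+1->C; (2,7):dx=+6,dy=+3->C
  (2,8):dx=+7,dy=+10->C; (3,4):dx=+7,dy=-12->D; (3,5):dx=+2,dy=-1->D; (3,6):dx=+8,dy=-6->D
  (3,7):dx=+5,dy=-4->D; (3,8):dx=+6,dy=+3->C; (4,5):dx=-5,dy=+11->D; (4,6):dx=+1,dy=+6->C
  (4,7):dx=-2,dy=+8->D; (4,8):dx=-1,dy=+15->D; (5,6):dx=+6,dy=-5->D; (5,7):dx=+3,dy=-3->D
  (5,8):dx=+4,dy=+4->C; (6,7):dx=-3,dy=+2->D; (6,8):dx=-2,dy=+9->D; (7,8):dx=+1,dy=+7->C
Step 2: C = 15, D = 13, total pairs = 28.
Step 3: tau = (C - D)/(n(n-1)/2) = (15 - 13)/28 = 0.071429.
Step 4: Exact two-sided p-value (enumerate n! = 40320 permutations of y under H0): p = 0.904861.
Step 5: alpha = 0.05. fail to reject H0.

tau_b = 0.0714 (C=15, D=13), p = 0.904861, fail to reject H0.


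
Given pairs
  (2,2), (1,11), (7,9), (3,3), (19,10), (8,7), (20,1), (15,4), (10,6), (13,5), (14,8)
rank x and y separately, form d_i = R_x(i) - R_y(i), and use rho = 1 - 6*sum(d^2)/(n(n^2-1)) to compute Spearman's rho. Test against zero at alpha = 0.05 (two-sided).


Step 1: Rank x and y separately (midranks; no ties here).
rank(x): 2->2, 1->1, 7->4, 3->3, 19->10, 8->5, 20->11, 15->9, 10->6, 13->7, 14->8
rank(y): 2->2, 11->11, 9->9, 3->3, 10->10, 7->7, 1->1, 4->4, 6->6, 5->5, 8->8
Step 2: d_i = R_x(i) - R_y(i); compute d_i^2.
  (2-2)^2=0, (1-11)^2=100, (4-9)^2=25, (3-3)^2=0, (10-10)^2=0, (5-7)^2=4, (11-1)^2=100, (9-4)^2=25, (6-6)^2=0, (7-5)^2=4, (8-8)^2=0
sum(d^2) = 258.
Step 3: rho = 1 - 6*258 / (11*(11^2 - 1)) = 1 - 1548/1320 = -0.172727.
Step 4: Under H0, t = rho * sqrt((n-2)/(1-rho^2)) = -0.5261 ~ t(9).
Step 5: Two-sided p-value from the t-distribution with 9 df = 0.611542.
Step 6: alpha = 0.05. fail to reject H0.

rho = -0.1727, p = 0.611542, fail to reject H0 at alpha = 0.05.


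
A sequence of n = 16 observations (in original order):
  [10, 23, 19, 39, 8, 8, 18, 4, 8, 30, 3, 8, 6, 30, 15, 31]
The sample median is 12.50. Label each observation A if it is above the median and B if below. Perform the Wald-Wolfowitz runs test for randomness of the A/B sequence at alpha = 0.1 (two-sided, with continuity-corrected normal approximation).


Step 1: Compute median = 12.50; label A = above, B = below.
Labels in order: BAAABBABBABBBAAA  (n_A = 8, n_B = 8)
Step 2: Count runs R = 8.
Step 3: Under H0 (random ordering), E[R] = 2*n_A*n_B/(n_A+n_B) + 1 = 2*8*8/16 + 1 = 9.0000.
        Var[R] = 2*n_A*n_B*(2*n_A*n_B - n_A - n_B) / ((n_A+n_B)^2 * (n_A+n_B-1)) = 14336/3840 = 3.7333.
        SD[R] = 1.9322.
Step 4: Continuity-corrected z = (R + 0.5 - E[R]) / SD[R] = (8 + 0.5 - 9.0000) / 1.9322 = -0.2588.
Step 5: Two-sided p-value via normal approximation = 2*(1 - Phi(|z|)) = 0.795809.
Step 6: alpha = 0.1. fail to reject H0.

R = 8, z = -0.2588, p = 0.795809, fail to reject H0.


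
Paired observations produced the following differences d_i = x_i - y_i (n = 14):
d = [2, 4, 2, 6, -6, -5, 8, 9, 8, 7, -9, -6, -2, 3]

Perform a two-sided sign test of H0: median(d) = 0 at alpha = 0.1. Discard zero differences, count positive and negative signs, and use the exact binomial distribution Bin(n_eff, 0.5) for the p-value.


Step 1: Discard zero differences. Original n = 14; n_eff = number of nonzero differences = 14.
Nonzero differences (with sign): +2, +4, +2, +6, -6, -5, +8, +9, +8, +7, -9, -6, -2, +3
Step 2: Count signs: positive = 9, negative = 5.
Step 3: Under H0: P(positive) = 0.5, so the number of positives S ~ Bin(14, 0.5).
Step 4: Two-sided exact p-value = sum of Bin(14,0.5) probabilities at or below the observed probability = 0.423950.
Step 5: alpha = 0.1. fail to reject H0.

n_eff = 14, pos = 9, neg = 5, p = 0.423950, fail to reject H0.


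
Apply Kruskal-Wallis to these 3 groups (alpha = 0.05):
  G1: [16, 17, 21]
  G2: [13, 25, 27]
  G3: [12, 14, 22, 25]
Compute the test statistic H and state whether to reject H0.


Step 1: Combine all N = 10 observations and assign midranks.
sorted (value, group, rank): (12,G3,1), (13,G2,2), (14,G3,3), (16,G1,4), (17,G1,5), (21,G1,6), (22,G3,7), (25,G2,8.5), (25,G3,8.5), (27,G2,10)
Step 2: Sum ranks within each group.
R_1 = 15 (n_1 = 3)
R_2 = 20.5 (n_2 = 3)
R_3 = 19.5 (n_3 = 4)
Step 3: H = 12/(N(N+1)) * sum(R_i^2/n_i) - 3(N+1)
     = 12/(10*11) * (15^2/3 + 20.5^2/3 + 19.5^2/4) - 3*11
     = 0.109091 * 310.146 - 33
     = 0.834091.
Step 4: Ties present; correction factor C = 1 - 6/(10^3 - 10) = 0.993939. Corrected H = 0.834091 / 0.993939 = 0.839177.
Step 5: Under H0, H ~ chi^2(2); p-value = 0.657317.
Step 6: alpha = 0.05. fail to reject H0.

H = 0.8392, df = 2, p = 0.657317, fail to reject H0.


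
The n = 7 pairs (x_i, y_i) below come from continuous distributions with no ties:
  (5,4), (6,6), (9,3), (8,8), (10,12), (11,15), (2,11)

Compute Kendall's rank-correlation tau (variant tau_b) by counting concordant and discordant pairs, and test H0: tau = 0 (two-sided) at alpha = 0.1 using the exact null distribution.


Step 1: Enumerate the 21 unordered pairs (i,j) with i<j and classify each by sign(x_j-x_i) * sign(y_j-y_i).
  (1,2):dx=+1,dy=+2->C; (1,3):dx=+4,dy=-1->D; (1,4):dx=+3,dy=+4->C; (1,5):dx=+5,dy=+8->C
  (1,6):dx=+6,dy=+11->C; (1,7):dx=-3,dy=+7->D; (2,3):dx=+3,dy=-3->D; (2,4):dx=+2,dy=+2->C
  (2,5):dx=+4,dy=+6->C; (2,6):dx=+5,dy=+9->C; (2,7):dx=-4,dy=+5->D; (3,4):dx=-1,dy=+5->D
  (3,5):dx=+1,dy=+9->C; (3,6):dx=+2,dy=+12->C; (3,7):dx=-7,dy=+8->D; (4,5):dx=+2,dy=+4->C
  (4,6):dx=+3,dy=+7->C; (4,7):dx=-6,dy=+3->D; (5,6):dx=+1,dy=+3->C; (5,7):dx=-8,dy=-1->C
  (6,7):dx=-9,dy=-4->C
Step 2: C = 14, D = 7, total pairs = 21.
Step 3: tau = (C - D)/(n(n-1)/2) = (14 - 7)/21 = 0.333333.
Step 4: Exact two-sided p-value (enumerate n! = 5040 permutations of y under H0): p = 0.381349.
Step 5: alpha = 0.1. fail to reject H0.

tau_b = 0.3333 (C=14, D=7), p = 0.381349, fail to reject H0.


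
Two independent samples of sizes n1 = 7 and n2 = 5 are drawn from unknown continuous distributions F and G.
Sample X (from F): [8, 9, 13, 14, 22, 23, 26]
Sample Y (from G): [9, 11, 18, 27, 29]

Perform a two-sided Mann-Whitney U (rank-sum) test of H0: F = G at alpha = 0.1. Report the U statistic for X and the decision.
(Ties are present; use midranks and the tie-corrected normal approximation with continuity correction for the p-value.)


Step 1: Combine and sort all 12 observations; assign midranks.
sorted (value, group): (8,X), (9,X), (9,Y), (11,Y), (13,X), (14,X), (18,Y), (22,X), (23,X), (26,X), (27,Y), (29,Y)
ranks: 8->1, 9->2.5, 9->2.5, 11->4, 13->5, 14->6, 18->7, 22->8, 23->9, 26->10, 27->11, 29->12
Step 2: Rank sum for X: R1 = 1 + 2.5 + 5 + 6 + 8 + 9 + 10 = 41.5.
Step 3: U_X = R1 - n1(n1+1)/2 = 41.5 - 7*8/2 = 41.5 - 28 = 13.5.
       U_Y = n1*n2 - U_X = 35 - 13.5 = 21.5.
Step 4: Ties are present, so use the tie-corrected normal approximation (with continuity correction) for the p-value.
Step 5: p-value = 0.569088; compare to alpha = 0.1. fail to reject H0.

U_X = 13.5, p = 0.569088, fail to reject H0 at alpha = 0.1.


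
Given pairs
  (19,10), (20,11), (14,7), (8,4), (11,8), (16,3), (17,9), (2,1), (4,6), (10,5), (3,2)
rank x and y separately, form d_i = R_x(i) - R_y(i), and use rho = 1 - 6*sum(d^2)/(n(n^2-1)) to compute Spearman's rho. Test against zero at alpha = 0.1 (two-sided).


Step 1: Rank x and y separately (midranks; no ties here).
rank(x): 19->10, 20->11, 14->7, 8->4, 11->6, 16->8, 17->9, 2->1, 4->3, 10->5, 3->2
rank(y): 10->10, 11->11, 7->7, 4->4, 8->8, 3->3, 9->9, 1->1, 6->6, 5->5, 2->2
Step 2: d_i = R_x(i) - R_y(i); compute d_i^2.
  (10-10)^2=0, (11-11)^2=0, (7-7)^2=0, (4-4)^2=0, (6-8)^2=4, (8-3)^2=25, (9-9)^2=0, (1-1)^2=0, (3-6)^2=9, (5-5)^2=0, (2-2)^2=0
sum(d^2) = 38.
Step 3: rho = 1 - 6*38 / (11*(11^2 - 1)) = 1 - 228/1320 = 0.827273.
Step 4: Under H0, t = rho * sqrt((n-2)/(1-rho^2)) = 4.4176 ~ t(9).
Step 5: Two-sided p-value from the t-distribution with 9 df = 0.001677.
Step 6: alpha = 0.1. reject H0.

rho = 0.8273, p = 0.001677, reject H0 at alpha = 0.1.


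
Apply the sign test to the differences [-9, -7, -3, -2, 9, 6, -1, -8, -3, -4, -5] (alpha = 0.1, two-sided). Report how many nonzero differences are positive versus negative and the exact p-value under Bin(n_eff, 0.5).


Step 1: Discard zero differences. Original n = 11; n_eff = number of nonzero differences = 11.
Nonzero differences (with sign): -9, -7, -3, -2, +9, +6, -1, -8, -3, -4, -5
Step 2: Count signs: positive = 2, negative = 9.
Step 3: Under H0: P(positive) = 0.5, so the number of positives S ~ Bin(11, 0.5).
Step 4: Two-sided exact p-value = sum of Bin(11,0.5) probabilities at or below the observed probability = 0.065430.
Step 5: alpha = 0.1. reject H0.

n_eff = 11, pos = 2, neg = 9, p = 0.065430, reject H0.


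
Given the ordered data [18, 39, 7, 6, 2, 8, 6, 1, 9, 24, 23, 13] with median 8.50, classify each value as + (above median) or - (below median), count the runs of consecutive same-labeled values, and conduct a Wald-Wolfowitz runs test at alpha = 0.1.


Step 1: Compute median = 8.50; label A = above, B = below.
Labels in order: AABBBBBBAAAA  (n_A = 6, n_B = 6)
Step 2: Count runs R = 3.
Step 3: Under H0 (random ordering), E[R] = 2*n_A*n_B/(n_A+n_B) + 1 = 2*6*6/12 + 1 = 7.0000.
        Var[R] = 2*n_A*n_B*(2*n_A*n_B - n_A - n_B) / ((n_A+n_B)^2 * (n_A+n_B-1)) = 4320/1584 = 2.7273.
        SD[R] = 1.6514.
Step 4: Continuity-corrected z = (R + 0.5 - E[R]) / SD[R] = (3 + 0.5 - 7.0000) / 1.6514 = -2.1194.
Step 5: Two-sided p-value via normal approximation = 2*(1 - Phi(|z|)) = 0.034060.
Step 6: alpha = 0.1. reject H0.

R = 3, z = -2.1194, p = 0.034060, reject H0.


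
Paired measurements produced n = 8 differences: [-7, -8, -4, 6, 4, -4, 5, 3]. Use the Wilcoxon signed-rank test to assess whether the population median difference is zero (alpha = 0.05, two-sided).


Step 1: Drop any zero differences (none here) and take |d_i|.
|d| = [7, 8, 4, 6, 4, 4, 5, 3]
Step 2: Midrank |d_i| (ties get averaged ranks).
ranks: |7|->7, |8|->8, |4|->3, |6|->6, |4|->3, |4|->3, |5|->5, |3|->1
Step 3: Attach original signs; sum ranks with positive sign and with negative sign.
W+ = 6 + 3 + 5 + 1 = 15
W- = 7 + 8 + 3 + 3 = 21
(Check: W+ + W- = 36 should equal n(n+1)/2 = 36.)
Step 4: Test statistic W = min(W+, W-) = 15.
Step 5: Ties in |d|, so use the tie-corrected normal approximation.
        E[W] = n(n+1)/4 = 8*9/4 = 18.
        Tie groups: |d|=4 (t=3); sum(t^3 - t) = 24.
        Var[W] = n(n+1)(2n+1)/24 - sum(t^3-t)/48 = 1224/24 - 24/48 = 50.5.
        z = (W - E[W]) / sqrt(Var[W]) = (15 - 18) / 7.1063 = -0.4222.
        Two-sided p = 2*Phi(z) = 0.672909.
Step 6: alpha = 0.05. fail to reject H0.

W+ = 15, W- = 21, W = min = 15, p = 0.672909, fail to reject H0.


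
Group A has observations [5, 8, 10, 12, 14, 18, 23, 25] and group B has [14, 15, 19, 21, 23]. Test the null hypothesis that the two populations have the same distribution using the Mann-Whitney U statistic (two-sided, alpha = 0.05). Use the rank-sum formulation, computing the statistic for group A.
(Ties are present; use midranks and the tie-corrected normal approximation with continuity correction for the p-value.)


Step 1: Combine and sort all 13 observations; assign midranks.
sorted (value, group): (5,X), (8,X), (10,X), (12,X), (14,X), (14,Y), (15,Y), (18,X), (19,Y), (21,Y), (23,X), (23,Y), (25,X)
ranks: 5->1, 8->2, 10->3, 12->4, 14->5.5, 14->5.5, 15->7, 18->8, 19->9, 21->10, 23->11.5, 23->11.5, 25->13
Step 2: Rank sum for X: R1 = 1 + 2 + 3 + 4 + 5.5 + 8 + 11.5 + 13 = 48.
Step 3: U_X = R1 - n1(n1+1)/2 = 48 - 8*9/2 = 48 - 36 = 12.
       U_Y = n1*n2 - U_X = 40 - 12 = 28.
Step 4: Ties are present, so use the tie-corrected normal approximation (with continuity correction) for the p-value.
Step 5: p-value = 0.270933; compare to alpha = 0.05. fail to reject H0.

U_X = 12, p = 0.270933, fail to reject H0 at alpha = 0.05.


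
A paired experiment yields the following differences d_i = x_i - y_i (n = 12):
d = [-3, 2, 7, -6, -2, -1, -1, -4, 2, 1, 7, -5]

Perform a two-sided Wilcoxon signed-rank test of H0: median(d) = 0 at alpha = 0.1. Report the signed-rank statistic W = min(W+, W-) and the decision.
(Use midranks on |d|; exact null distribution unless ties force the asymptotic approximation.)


Step 1: Drop any zero differences (none here) and take |d_i|.
|d| = [3, 2, 7, 6, 2, 1, 1, 4, 2, 1, 7, 5]
Step 2: Midrank |d_i| (ties get averaged ranks).
ranks: |3|->7, |2|->5, |7|->11.5, |6|->10, |2|->5, |1|->2, |1|->2, |4|->8, |2|->5, |1|->2, |7|->11.5, |5|->9
Step 3: Attach original signs; sum ranks with positive sign and with negative sign.
W+ = 5 + 11.5 + 5 + 2 + 11.5 = 35
W- = 7 + 10 + 5 + 2 + 2 + 8 + 9 = 43
(Check: W+ + W- = 78 should equal n(n+1)/2 = 78.)
Step 4: Test statistic W = min(W+, W-) = 35.
Step 5: Ties in |d|, so use the tie-corrected normal approximation.
        E[W] = n(n+1)/4 = 12*13/4 = 39.
        Tie groups: |d|=1 (t=3), |d|=2 (t=3), |d|=7 (t=2); sum(t^3 - t) = 54.
        Var[W] = n(n+1)(2n+1)/24 - sum(t^3-t)/48 = 3900/24 - 54/48 = 161.375.
        z = (W - E[W]) / sqrt(Var[W]) = (35 - 39) / 12.7033 = -0.3149.
        Two-sided p = 2*Phi(z) = 0.752855.
Step 6: alpha = 0.1. fail to reject H0.

W+ = 35, W- = 43, W = min = 35, p = 0.752855, fail to reject H0.


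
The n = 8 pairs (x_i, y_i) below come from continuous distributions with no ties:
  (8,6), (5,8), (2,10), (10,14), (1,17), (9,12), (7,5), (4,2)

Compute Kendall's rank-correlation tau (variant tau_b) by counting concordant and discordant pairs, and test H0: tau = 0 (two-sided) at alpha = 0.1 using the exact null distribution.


Step 1: Enumerate the 28 unordered pairs (i,j) with i<j and classify each by sign(x_j-x_i) * sign(y_j-y_i).
  (1,2):dx=-3,dy=+2->D; (1,3):dx=-6,dy=+4->D; (1,4):dx=+2,dy=+8->C; (1,5):dx=-7,dy=+11->D
  (1,6):dx=+1,dy=+6->C; (1,7):dx=-1,dy=-1->C; (1,8):dx=-4,dy=-4->C; (2,3):dx=-3,dy=+2->D
  (2,4):dx=+5,dy=+6->C; (2,5):dx=-4,dy=+9->D; (2,6):dx=+4,dy=+4->C; (2,7):dx=+2,dy=-3->D
  (2,8):dx=-1,dy=-6->C; (3,4):dx=+8,dy=+4->C; (3,5):dx=-1,dy=+7->D; (3,6):dx=+7,dy=+2->C
  (3,7):dx=+5,dy=-5->D; (3,8):dx=+2,dy=-8->D; (4,5):dx=-9,dy=+3->D; (4,6):dx=-1,dy=-2->C
  (4,7):dx=-3,dy=-9->C; (4,8):dx=-6,dy=-12->C; (5,6):dx=+8,dy=-5->D; (5,7):dx=+6,dy=-12->D
  (5,8):dx=+3,dy=-15->D; (6,7):dx=-2,dy=-7->C; (6,8):dx=-5,dy=-10->C; (7,8):dx=-3,dy=-3->C
Step 2: C = 15, D = 13, total pairs = 28.
Step 3: tau = (C - D)/(n(n-1)/2) = (15 - 13)/28 = 0.071429.
Step 4: Exact two-sided p-value (enumerate n! = 40320 permutations of y under H0): p = 0.904861.
Step 5: alpha = 0.1. fail to reject H0.

tau_b = 0.0714 (C=15, D=13), p = 0.904861, fail to reject H0.


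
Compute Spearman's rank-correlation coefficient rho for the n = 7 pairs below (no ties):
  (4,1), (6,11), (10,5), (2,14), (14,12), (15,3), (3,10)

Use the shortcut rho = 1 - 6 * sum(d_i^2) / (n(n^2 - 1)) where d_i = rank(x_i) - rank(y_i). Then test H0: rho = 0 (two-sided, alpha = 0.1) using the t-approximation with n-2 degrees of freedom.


Step 1: Rank x and y separately (midranks; no ties here).
rank(x): 4->3, 6->4, 10->5, 2->1, 14->6, 15->7, 3->2
rank(y): 1->1, 11->5, 5->3, 14->7, 12->6, 3->2, 10->4
Step 2: d_i = R_x(i) - R_y(i); compute d_i^2.
  (3-1)^2=4, (4-5)^2=1, (5-3)^2=4, (1-7)^2=36, (6-6)^2=0, (7-2)^2=25, (2-4)^2=4
sum(d^2) = 74.
Step 3: rho = 1 - 6*74 / (7*(7^2 - 1)) = 1 - 444/336 = -0.321429.
Step 4: Under H0, t = rho * sqrt((n-2)/(1-rho^2)) = -0.7590 ~ t(5).
Step 5: Two-sided p-value from the t-distribution with 5 df = 0.482072.
Step 6: alpha = 0.1. fail to reject H0.

rho = -0.3214, p = 0.482072, fail to reject H0 at alpha = 0.1.


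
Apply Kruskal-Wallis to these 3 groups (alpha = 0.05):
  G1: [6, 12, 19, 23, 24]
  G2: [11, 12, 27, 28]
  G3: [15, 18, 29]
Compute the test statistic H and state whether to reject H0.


Step 1: Combine all N = 12 observations and assign midranks.
sorted (value, group, rank): (6,G1,1), (11,G2,2), (12,G1,3.5), (12,G2,3.5), (15,G3,5), (18,G3,6), (19,G1,7), (23,G1,8), (24,G1,9), (27,G2,10), (28,G2,11), (29,G3,12)
Step 2: Sum ranks within each group.
R_1 = 28.5 (n_1 = 5)
R_2 = 26.5 (n_2 = 4)
R_3 = 23 (n_3 = 3)
Step 3: H = 12/(N(N+1)) * sum(R_i^2/n_i) - 3(N+1)
     = 12/(12*13) * (28.5^2/5 + 26.5^2/4 + 23^2/3) - 3*13
     = 0.076923 * 514.346 - 39
     = 0.565064.
Step 4: Ties present; correction factor C = 1 - 6/(12^3 - 12) = 0.996503. Corrected H = 0.565064 / 0.996503 = 0.567047.
Step 5: Under H0, H ~ chi^2(2); p-value = 0.753126.
Step 6: alpha = 0.05. fail to reject H0.

H = 0.5670, df = 2, p = 0.753126, fail to reject H0.


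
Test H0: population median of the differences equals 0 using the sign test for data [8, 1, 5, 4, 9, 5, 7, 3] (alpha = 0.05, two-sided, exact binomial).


Step 1: Discard zero differences. Original n = 8; n_eff = number of nonzero differences = 8.
Nonzero differences (with sign): +8, +1, +5, +4, +9, +5, +7, +3
Step 2: Count signs: positive = 8, negative = 0.
Step 3: Under H0: P(positive) = 0.5, so the number of positives S ~ Bin(8, 0.5).
Step 4: Two-sided exact p-value = sum of Bin(8,0.5) probabilities at or below the observed probability = 0.007812.
Step 5: alpha = 0.05. reject H0.

n_eff = 8, pos = 8, neg = 0, p = 0.007812, reject H0.


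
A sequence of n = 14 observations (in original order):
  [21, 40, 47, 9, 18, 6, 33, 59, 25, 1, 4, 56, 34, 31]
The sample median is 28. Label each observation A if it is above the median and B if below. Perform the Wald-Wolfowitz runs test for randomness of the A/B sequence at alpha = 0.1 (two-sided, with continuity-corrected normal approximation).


Step 1: Compute median = 28; label A = above, B = below.
Labels in order: BAABBBAABBBAAA  (n_A = 7, n_B = 7)
Step 2: Count runs R = 6.
Step 3: Under H0 (random ordering), E[R] = 2*n_A*n_B/(n_A+n_B) + 1 = 2*7*7/14 + 1 = 8.0000.
        Var[R] = 2*n_A*n_B*(2*n_A*n_B - n_A - n_B) / ((n_A+n_B)^2 * (n_A+n_B-1)) = 8232/2548 = 3.2308.
        SD[R] = 1.7974.
Step 4: Continuity-corrected z = (R + 0.5 - E[R]) / SD[R] = (6 + 0.5 - 8.0000) / 1.7974 = -0.8345.
Step 5: Two-sided p-value via normal approximation = 2*(1 - Phi(|z|)) = 0.403986.
Step 6: alpha = 0.1. fail to reject H0.

R = 6, z = -0.8345, p = 0.403986, fail to reject H0.


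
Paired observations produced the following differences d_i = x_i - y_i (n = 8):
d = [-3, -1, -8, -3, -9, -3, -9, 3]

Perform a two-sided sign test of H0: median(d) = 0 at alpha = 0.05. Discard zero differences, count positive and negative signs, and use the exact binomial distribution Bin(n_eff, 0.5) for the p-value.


Step 1: Discard zero differences. Original n = 8; n_eff = number of nonzero differences = 8.
Nonzero differences (with sign): -3, -1, -8, -3, -9, -3, -9, +3
Step 2: Count signs: positive = 1, negative = 7.
Step 3: Under H0: P(positive) = 0.5, so the number of positives S ~ Bin(8, 0.5).
Step 4: Two-sided exact p-value = sum of Bin(8,0.5) probabilities at or below the observed probability = 0.070312.
Step 5: alpha = 0.05. fail to reject H0.

n_eff = 8, pos = 1, neg = 7, p = 0.070312, fail to reject H0.


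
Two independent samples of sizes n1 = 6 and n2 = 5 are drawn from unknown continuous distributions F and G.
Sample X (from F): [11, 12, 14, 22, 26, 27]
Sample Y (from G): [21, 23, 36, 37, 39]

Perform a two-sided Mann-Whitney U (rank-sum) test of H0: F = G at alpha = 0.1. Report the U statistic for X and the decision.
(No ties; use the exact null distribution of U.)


Step 1: Combine and sort all 11 observations; assign midranks.
sorted (value, group): (11,X), (12,X), (14,X), (21,Y), (22,X), (23,Y), (26,X), (27,X), (36,Y), (37,Y), (39,Y)
ranks: 11->1, 12->2, 14->3, 21->4, 22->5, 23->6, 26->7, 27->8, 36->9, 37->10, 39->11
Step 2: Rank sum for X: R1 = 1 + 2 + 3 + 5 + 7 + 8 = 26.
Step 3: U_X = R1 - n1(n1+1)/2 = 26 - 6*7/2 = 26 - 21 = 5.
       U_Y = n1*n2 - U_X = 30 - 5 = 25.
Step 4: No ties, so the exact null distribution of U (based on enumerating the C(11,6) = 462 equally likely rank assignments) gives the two-sided p-value.
Step 5: p-value = 0.082251; compare to alpha = 0.1. reject H0.

U_X = 5, p = 0.082251, reject H0 at alpha = 0.1.


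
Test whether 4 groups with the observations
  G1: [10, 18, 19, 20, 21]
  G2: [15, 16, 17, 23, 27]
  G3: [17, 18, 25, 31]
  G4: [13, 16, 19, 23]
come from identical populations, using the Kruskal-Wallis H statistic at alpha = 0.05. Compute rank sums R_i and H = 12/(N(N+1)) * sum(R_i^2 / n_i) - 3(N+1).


Step 1: Combine all N = 18 observations and assign midranks.
sorted (value, group, rank): (10,G1,1), (13,G4,2), (15,G2,3), (16,G2,4.5), (16,G4,4.5), (17,G2,6.5), (17,G3,6.5), (18,G1,8.5), (18,G3,8.5), (19,G1,10.5), (19,G4,10.5), (20,G1,12), (21,G1,13), (23,G2,14.5), (23,G4,14.5), (25,G3,16), (27,G2,17), (31,G3,18)
Step 2: Sum ranks within each group.
R_1 = 45 (n_1 = 5)
R_2 = 45.5 (n_2 = 5)
R_3 = 49 (n_3 = 4)
R_4 = 31.5 (n_4 = 4)
Step 3: H = 12/(N(N+1)) * sum(R_i^2/n_i) - 3(N+1)
     = 12/(18*19) * (45^2/5 + 45.5^2/5 + 49^2/4 + 31.5^2/4) - 3*19
     = 0.035088 * 1667.36 - 57
     = 1.503947.
Step 4: Ties present; correction factor C = 1 - 30/(18^3 - 18) = 0.994840. Corrected H = 1.503947 / 0.994840 = 1.511748.
Step 5: Under H0, H ~ chi^2(3); p-value = 0.679562.
Step 6: alpha = 0.05. fail to reject H0.

H = 1.5117, df = 3, p = 0.679562, fail to reject H0.


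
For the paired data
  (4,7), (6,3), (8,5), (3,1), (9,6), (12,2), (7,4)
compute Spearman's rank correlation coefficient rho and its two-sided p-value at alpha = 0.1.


Step 1: Rank x and y separately (midranks; no ties here).
rank(x): 4->2, 6->3, 8->5, 3->1, 9->6, 12->7, 7->4
rank(y): 7->7, 3->3, 5->5, 1->1, 6->6, 2->2, 4->4
Step 2: d_i = R_x(i) - R_y(i); compute d_i^2.
  (2-7)^2=25, (3-3)^2=0, (5-5)^2=0, (1-1)^2=0, (6-6)^2=0, (7-2)^2=25, (4-4)^2=0
sum(d^2) = 50.
Step 3: rho = 1 - 6*50 / (7*(7^2 - 1)) = 1 - 300/336 = 0.107143.
Step 4: Under H0, t = rho * sqrt((n-2)/(1-rho^2)) = 0.2410 ~ t(5).
Step 5: Two-sided p-value from the t-distribution with 5 df = 0.819151.
Step 6: alpha = 0.1. fail to reject H0.

rho = 0.1071, p = 0.819151, fail to reject H0 at alpha = 0.1.


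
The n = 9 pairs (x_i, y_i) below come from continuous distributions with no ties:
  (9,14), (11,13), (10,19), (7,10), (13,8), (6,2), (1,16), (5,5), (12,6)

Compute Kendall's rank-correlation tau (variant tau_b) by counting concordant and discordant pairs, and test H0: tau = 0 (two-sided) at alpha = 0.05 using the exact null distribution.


Step 1: Enumerate the 36 unordered pairs (i,j) with i<j and classify each by sign(x_j-x_i) * sign(y_j-y_i).
  (1,2):dx=+2,dy=-1->D; (1,3):dx=+1,dy=+5->C; (1,4):dx=-2,dy=-4->C; (1,5):dx=+4,dy=-6->D
  (1,6):dx=-3,dy=-12->C; (1,7):dx=-8,dy=+2->D; (1,8):dx=-4,dy=-9->C; (1,9):dx=+3,dy=-8->D
  (2,3):dx=-1,dy=+6->D; (2,4):dx=-4,dy=-3->C; (2,5):dx=+2,dy=-5->D; (2,6):dx=-5,dy=-11->C
  (2,7):dx=-10,dy=+3->D; (2,8):dx=-6,dy=-8->C; (2,9):dx=+1,dy=-7->D; (3,4):dx=-3,dy=-9->C
  (3,5):dx=+3,dy=-11->D; (3,6):dx=-4,dy=-17->C; (3,7):dx=-9,dy=-3->C; (3,8):dx=-5,dy=-14->C
  (3,9):dx=+2,dy=-13->D; (4,5):dx=+6,dy=-2->D; (4,6):dx=-1,dy=-8->C; (4,7):dx=-6,dy=+6->D
  (4,8):dx=-2,dy=-5->C; (4,9):dx=+5,dy=-4->D; (5,6):dx=-7,dy=-6->C; (5,7):dx=-12,dy=+8->D
  (5,8):dx=-8,dy=-3->C; (5,9):dx=-1,dy=-2->C; (6,7):dx=-5,dy=+14->D; (6,8):dx=-1,dy=+3->D
  (6,9):dx=+6,dy=+4->C; (7,8):dx=+4,dy=-11->D; (7,9):dx=+11,dy=-10->D; (8,9):dx=+7,dy=+1->C
Step 2: C = 18, D = 18, total pairs = 36.
Step 3: tau = (C - D)/(n(n-1)/2) = (18 - 18)/36 = 0.000000.
Step 4: Exact two-sided p-value (enumerate n! = 362880 permutations of y under H0): p = 1.000000.
Step 5: alpha = 0.05. fail to reject H0.

tau_b = 0.0000 (C=18, D=18), p = 1.000000, fail to reject H0.


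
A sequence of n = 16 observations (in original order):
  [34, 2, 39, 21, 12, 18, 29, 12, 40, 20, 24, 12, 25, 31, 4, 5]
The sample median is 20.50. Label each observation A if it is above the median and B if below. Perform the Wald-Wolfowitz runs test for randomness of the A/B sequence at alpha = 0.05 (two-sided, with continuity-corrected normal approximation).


Step 1: Compute median = 20.50; label A = above, B = below.
Labels in order: ABAABBABABABAABB  (n_A = 8, n_B = 8)
Step 2: Count runs R = 12.
Step 3: Under H0 (random ordering), E[R] = 2*n_A*n_B/(n_A+n_B) + 1 = 2*8*8/16 + 1 = 9.0000.
        Var[R] = 2*n_A*n_B*(2*n_A*n_B - n_A - n_B) / ((n_A+n_B)^2 * (n_A+n_B-1)) = 14336/3840 = 3.7333.
        SD[R] = 1.9322.
Step 4: Continuity-corrected z = (R - 0.5 - E[R]) / SD[R] = (12 - 0.5 - 9.0000) / 1.9322 = 1.2939.
Step 5: Two-sided p-value via normal approximation = 2*(1 - Phi(|z|)) = 0.195709.
Step 6: alpha = 0.05. fail to reject H0.

R = 12, z = 1.2939, p = 0.195709, fail to reject H0.


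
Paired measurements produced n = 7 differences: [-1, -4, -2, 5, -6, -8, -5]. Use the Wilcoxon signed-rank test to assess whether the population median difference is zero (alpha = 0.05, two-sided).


Step 1: Drop any zero differences (none here) and take |d_i|.
|d| = [1, 4, 2, 5, 6, 8, 5]
Step 2: Midrank |d_i| (ties get averaged ranks).
ranks: |1|->1, |4|->3, |2|->2, |5|->4.5, |6|->6, |8|->7, |5|->4.5
Step 3: Attach original signs; sum ranks with positive sign and with negative sign.
W+ = 4.5 = 4.5
W- = 1 + 3 + 2 + 6 + 7 + 4.5 = 23.5
(Check: W+ + W- = 28 should equal n(n+1)/2 = 28.)
Step 4: Test statistic W = min(W+, W-) = 4.5.
Step 5: Ties in |d|, so use the tie-corrected normal approximation.
        E[W] = n(n+1)/4 = 7*8/4 = 14.
        Tie groups: |d|=5 (t=2); sum(t^3 - t) = 6.
        Var[W] = n(n+1)(2n+1)/24 - sum(t^3-t)/48 = 840/24 - 6/48 = 34.875.
        z = (W - E[W]) / sqrt(Var[W]) = (4.5 - 14) / 5.9055 = -1.6087.
        Two-sided p = 2*Phi(z) = 0.107689.
Step 6: alpha = 0.05. fail to reject H0.

W+ = 4.5, W- = 23.5, W = min = 4.5, p = 0.107689, fail to reject H0.


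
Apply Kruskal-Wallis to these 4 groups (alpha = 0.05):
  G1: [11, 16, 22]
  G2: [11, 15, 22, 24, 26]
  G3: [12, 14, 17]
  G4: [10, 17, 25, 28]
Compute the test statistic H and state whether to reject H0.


Step 1: Combine all N = 15 observations and assign midranks.
sorted (value, group, rank): (10,G4,1), (11,G1,2.5), (11,G2,2.5), (12,G3,4), (14,G3,5), (15,G2,6), (16,G1,7), (17,G3,8.5), (17,G4,8.5), (22,G1,10.5), (22,G2,10.5), (24,G2,12), (25,G4,13), (26,G2,14), (28,G4,15)
Step 2: Sum ranks within each group.
R_1 = 20 (n_1 = 3)
R_2 = 45 (n_2 = 5)
R_3 = 17.5 (n_3 = 3)
R_4 = 37.5 (n_4 = 4)
Step 3: H = 12/(N(N+1)) * sum(R_i^2/n_i) - 3(N+1)
     = 12/(15*16) * (20^2/3 + 45^2/5 + 17.5^2/3 + 37.5^2/4) - 3*16
     = 0.050000 * 991.979 - 48
     = 1.598958.
Step 4: Ties present; correction factor C = 1 - 18/(15^3 - 15) = 0.994643. Corrected H = 1.598958 / 0.994643 = 1.607570.
Step 5: Under H0, H ~ chi^2(3); p-value = 0.657675.
Step 6: alpha = 0.05. fail to reject H0.

H = 1.6076, df = 3, p = 0.657675, fail to reject H0.
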